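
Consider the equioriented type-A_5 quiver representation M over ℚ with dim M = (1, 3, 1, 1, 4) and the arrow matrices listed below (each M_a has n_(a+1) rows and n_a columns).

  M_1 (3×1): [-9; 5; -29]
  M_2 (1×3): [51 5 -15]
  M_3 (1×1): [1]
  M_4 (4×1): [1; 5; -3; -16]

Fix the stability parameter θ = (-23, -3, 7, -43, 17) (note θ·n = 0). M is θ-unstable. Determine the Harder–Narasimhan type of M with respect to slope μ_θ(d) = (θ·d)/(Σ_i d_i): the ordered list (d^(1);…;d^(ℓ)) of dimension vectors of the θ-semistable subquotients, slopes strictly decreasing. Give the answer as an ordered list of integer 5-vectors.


Interval decomposition of M: I[1,5], I[2,2]^2, I[5,5]^3.
HN type (ℓ=4): μ^(1)=17; μ^(2)=-3; μ^(3)=-13; μ^(4)=-23

((0, 0, 0, 0, 4); (0, 2, 0, 0, 0); (0, 1, 1, 1, 0); (1, 0, 0, 0, 0))


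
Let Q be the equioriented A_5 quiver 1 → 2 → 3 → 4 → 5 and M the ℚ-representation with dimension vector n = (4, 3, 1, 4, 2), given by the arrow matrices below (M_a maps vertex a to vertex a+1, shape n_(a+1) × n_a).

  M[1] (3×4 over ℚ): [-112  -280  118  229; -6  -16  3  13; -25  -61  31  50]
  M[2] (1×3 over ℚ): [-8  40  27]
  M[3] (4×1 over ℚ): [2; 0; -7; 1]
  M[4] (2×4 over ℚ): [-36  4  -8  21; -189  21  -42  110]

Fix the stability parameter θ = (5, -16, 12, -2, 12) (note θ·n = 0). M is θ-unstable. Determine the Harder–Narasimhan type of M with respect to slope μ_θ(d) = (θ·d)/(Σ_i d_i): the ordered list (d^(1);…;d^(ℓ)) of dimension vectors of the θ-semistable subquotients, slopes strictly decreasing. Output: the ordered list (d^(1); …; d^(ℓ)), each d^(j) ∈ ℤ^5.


Via rank(M_{q-1}∘⋯∘M_p): M ≅ I[1,1], I[1,2]^2, I[1,5], I[4,4]^2, I[4,5].
μ_θ-semistable layers: μ^(1)=12; μ^(2)=5; μ^(3)=-2; μ^(4)=-11/2

((0, 0, 0, 0, 2); (1, 0, 1, 1, 0); (0, 0, 0, 3, 0); (3, 3, 0, 0, 0))


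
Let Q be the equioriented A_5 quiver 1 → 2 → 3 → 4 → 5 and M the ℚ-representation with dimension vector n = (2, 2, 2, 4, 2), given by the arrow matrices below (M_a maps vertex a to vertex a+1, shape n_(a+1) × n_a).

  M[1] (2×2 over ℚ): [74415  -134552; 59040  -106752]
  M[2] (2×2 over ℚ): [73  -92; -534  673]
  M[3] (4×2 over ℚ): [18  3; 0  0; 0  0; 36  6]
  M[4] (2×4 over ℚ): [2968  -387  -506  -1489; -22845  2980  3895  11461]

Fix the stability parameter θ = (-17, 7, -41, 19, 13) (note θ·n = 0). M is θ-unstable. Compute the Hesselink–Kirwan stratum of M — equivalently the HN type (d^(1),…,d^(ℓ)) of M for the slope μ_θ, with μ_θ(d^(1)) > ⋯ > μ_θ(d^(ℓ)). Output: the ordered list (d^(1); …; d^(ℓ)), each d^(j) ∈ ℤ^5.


Via rank(M_{q-1}∘⋯∘M_p): M ≅ I[1,1], I[1,3], I[2,5], I[4,4]^2, I[4,5].
μ_θ-semistable layers: μ^(1)=19; μ^(2)=16; μ^(3)=-17

((0, 0, 0, 2, 0); (0, 0, 0, 2, 2); (2, 2, 2, 0, 0))


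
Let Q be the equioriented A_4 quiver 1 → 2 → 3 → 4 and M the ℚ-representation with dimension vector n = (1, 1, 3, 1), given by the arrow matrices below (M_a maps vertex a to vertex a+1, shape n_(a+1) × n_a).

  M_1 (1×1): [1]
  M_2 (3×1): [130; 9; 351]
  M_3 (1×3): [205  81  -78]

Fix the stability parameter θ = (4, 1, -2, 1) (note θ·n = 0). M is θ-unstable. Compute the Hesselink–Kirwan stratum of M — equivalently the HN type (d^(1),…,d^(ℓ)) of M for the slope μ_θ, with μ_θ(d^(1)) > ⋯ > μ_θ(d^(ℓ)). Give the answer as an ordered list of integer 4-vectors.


Interval decomposition of M: I[1,4], I[3,3]^2.
HN type (ℓ=2): μ^(1)=1; μ^(2)=-2

((1, 1, 1, 1); (0, 0, 2, 0))


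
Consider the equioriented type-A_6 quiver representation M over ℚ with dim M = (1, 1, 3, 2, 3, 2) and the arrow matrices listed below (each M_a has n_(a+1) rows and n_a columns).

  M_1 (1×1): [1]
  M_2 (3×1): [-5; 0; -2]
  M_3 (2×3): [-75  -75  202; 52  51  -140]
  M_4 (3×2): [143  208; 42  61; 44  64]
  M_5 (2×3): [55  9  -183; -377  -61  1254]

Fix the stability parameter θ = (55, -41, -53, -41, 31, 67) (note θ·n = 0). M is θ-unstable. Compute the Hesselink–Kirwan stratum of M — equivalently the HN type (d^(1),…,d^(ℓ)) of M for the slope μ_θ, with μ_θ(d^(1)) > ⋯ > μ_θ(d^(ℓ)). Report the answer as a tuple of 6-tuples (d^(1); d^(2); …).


Via rank(M_{q-1}∘⋯∘M_p): M ≅ I[1,6], I[3,3], I[3,6], I[5,5].
μ_θ-semistable layers: μ^(1)=67; μ^(2)=31; μ^(3)=-20; μ^(4)=-41; μ^(5)=-53

((0, 0, 0, 0, 0, 2); (0, 0, 0, 0, 3, 0); (1, 1, 1, 1, 0, 0); (0, 0, 0, 1, 0, 0); (0, 0, 2, 0, 0, 0))


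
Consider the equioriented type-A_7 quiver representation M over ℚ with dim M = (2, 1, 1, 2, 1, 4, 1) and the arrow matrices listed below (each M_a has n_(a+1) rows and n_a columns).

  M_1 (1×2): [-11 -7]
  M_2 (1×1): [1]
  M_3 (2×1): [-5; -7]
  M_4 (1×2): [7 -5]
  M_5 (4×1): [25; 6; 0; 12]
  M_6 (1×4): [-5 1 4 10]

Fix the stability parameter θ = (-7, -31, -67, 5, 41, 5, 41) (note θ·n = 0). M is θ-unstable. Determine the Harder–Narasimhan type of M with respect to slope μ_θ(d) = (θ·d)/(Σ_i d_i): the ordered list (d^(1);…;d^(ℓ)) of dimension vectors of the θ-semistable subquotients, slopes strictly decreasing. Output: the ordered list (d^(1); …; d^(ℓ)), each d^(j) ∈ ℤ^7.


Interval decomposition of M: I[1,1], I[1,4], I[4,7], I[6,6]^3.
HN type (ℓ=5): μ^(1)=41; μ^(2)=23; μ^(3)=5; μ^(4)=-7; μ^(5)=-35

((0, 0, 0, 0, 0, 0, 1); (0, 0, 0, 0, 1, 1, 0); (0, 0, 0, 2, 0, 3, 0); (1, 0, 0, 0, 0, 0, 0); (1, 1, 1, 0, 0, 0, 0))


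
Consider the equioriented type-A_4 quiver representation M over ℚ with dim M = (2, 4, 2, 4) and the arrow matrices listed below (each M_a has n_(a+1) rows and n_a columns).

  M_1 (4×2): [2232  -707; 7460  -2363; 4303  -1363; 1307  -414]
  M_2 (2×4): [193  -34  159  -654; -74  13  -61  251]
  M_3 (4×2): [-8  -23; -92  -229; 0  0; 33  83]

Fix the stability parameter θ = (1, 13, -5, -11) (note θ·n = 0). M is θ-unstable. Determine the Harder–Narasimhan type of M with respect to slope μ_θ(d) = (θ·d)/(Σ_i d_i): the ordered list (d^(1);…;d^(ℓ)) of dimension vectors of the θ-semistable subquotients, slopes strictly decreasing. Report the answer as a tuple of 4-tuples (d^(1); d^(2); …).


Barcode: M ≅ I[1,2], I[1,4], I[2,2], I[2,4], I[4,4]^2. HN layers by μ_θ (5 steps, strictly decreasing):
  μ^(1)=13; μ^(2)=1; μ^(3)=-1/2; μ^(4)=-1; μ^(5)=-11

((0, 2, 0, 0); (1, 0, 0, 0); (1, 1, 1, 1); (0, 1, 1, 1); (0, 0, 0, 2))


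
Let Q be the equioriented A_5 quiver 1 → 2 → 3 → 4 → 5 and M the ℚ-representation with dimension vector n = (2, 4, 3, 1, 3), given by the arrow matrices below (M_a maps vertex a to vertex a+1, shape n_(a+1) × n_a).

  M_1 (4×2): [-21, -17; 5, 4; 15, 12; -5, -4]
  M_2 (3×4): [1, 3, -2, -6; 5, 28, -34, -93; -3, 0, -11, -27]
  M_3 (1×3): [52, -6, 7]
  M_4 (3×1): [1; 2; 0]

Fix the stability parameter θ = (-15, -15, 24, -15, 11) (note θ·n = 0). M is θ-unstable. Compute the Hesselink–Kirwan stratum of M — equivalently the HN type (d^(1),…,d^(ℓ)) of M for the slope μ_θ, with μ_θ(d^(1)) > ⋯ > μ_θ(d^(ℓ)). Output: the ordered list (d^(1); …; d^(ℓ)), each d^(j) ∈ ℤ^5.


Interval decomposition of M: I[1,3], I[1,5], I[2,2], I[2,3], I[5,5]^2.
HN type (ℓ=4): μ^(1)=24; μ^(2)=11; μ^(3)=9/2; μ^(4)=-15

((0, 0, 2, 0, 0); (0, 0, 0, 0, 3); (0, 0, 1, 1, 0); (2, 4, 0, 0, 0))


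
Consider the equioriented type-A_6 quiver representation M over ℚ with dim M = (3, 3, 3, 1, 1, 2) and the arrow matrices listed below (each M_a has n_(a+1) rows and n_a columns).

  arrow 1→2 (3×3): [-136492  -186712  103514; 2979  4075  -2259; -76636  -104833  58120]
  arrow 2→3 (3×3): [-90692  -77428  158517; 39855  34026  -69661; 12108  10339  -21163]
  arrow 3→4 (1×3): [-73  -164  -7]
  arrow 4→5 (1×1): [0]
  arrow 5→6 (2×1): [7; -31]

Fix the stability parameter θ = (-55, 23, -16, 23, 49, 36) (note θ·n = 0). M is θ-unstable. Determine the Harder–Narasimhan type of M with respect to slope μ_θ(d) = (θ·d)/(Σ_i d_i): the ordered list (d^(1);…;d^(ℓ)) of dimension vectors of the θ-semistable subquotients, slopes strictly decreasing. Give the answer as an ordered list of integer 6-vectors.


Via rank(M_{q-1}∘⋯∘M_p): M ≅ I[1,3]^2, I[1,4], I[5,6], I[6,6].
μ_θ-semistable layers: μ^(1)=85/2; μ^(2)=36; μ^(3)=23; μ^(4)=7/2; μ^(5)=-55

((0, 0, 0, 0, 1, 1); (0, 0, 0, 0, 0, 1); (0, 0, 0, 1, 0, 0); (0, 3, 3, 0, 0, 0); (3, 0, 0, 0, 0, 0))


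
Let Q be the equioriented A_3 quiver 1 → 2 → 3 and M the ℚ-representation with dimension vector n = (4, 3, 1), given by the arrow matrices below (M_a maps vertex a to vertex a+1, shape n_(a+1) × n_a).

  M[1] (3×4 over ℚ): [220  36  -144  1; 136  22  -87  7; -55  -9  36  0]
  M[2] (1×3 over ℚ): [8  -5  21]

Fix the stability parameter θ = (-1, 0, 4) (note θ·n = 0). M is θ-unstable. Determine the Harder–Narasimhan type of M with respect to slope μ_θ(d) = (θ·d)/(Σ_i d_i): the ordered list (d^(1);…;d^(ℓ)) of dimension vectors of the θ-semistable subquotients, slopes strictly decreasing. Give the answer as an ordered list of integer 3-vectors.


Barcode: M ≅ I[1,1], I[1,2]^2, I[1,3]. HN layers by μ_θ (3 steps, strictly decreasing):
  μ^(1)=4; μ^(2)=0; μ^(3)=-1

((0, 0, 1); (0, 3, 0); (4, 0, 0))


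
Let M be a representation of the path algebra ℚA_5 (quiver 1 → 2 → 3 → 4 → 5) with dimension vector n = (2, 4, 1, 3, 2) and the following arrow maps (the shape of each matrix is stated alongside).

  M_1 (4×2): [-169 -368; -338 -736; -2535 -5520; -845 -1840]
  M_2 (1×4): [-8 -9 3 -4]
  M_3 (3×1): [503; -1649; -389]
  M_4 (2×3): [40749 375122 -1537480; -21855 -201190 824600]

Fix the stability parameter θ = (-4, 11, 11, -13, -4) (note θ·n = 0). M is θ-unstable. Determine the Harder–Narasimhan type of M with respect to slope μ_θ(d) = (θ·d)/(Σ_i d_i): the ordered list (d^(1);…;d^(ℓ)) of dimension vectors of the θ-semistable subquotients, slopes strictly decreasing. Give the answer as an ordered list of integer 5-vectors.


Interval decomposition of M: I[1,1], I[1,5], I[2,2]^3, I[4,4]^2, I[5,5].
HN type (ℓ=4): μ^(1)=11; μ^(2)=5/4; μ^(3)=-4; μ^(4)=-13

((0, 3, 0, 0, 0); (0, 1, 1, 1, 1); (2, 0, 0, 0, 1); (0, 0, 0, 2, 0))


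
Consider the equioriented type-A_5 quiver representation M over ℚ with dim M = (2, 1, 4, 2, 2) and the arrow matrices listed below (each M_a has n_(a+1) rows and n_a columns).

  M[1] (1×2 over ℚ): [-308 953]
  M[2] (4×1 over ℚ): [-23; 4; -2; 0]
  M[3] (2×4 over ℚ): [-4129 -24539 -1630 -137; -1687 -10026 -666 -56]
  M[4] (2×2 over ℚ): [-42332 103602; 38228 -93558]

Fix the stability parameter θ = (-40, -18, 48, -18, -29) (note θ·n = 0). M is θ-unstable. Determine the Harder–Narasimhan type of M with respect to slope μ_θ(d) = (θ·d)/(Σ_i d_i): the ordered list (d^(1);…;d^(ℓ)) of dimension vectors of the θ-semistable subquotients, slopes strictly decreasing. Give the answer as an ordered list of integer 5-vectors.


Interval decomposition of M: I[1,1], I[1,5], I[3,3]^2, I[3,4], I[5,5].
HN type (ℓ=6): μ^(1)=48; μ^(2)=15; μ^(3)=1/3; μ^(4)=-18; μ^(5)=-29; μ^(6)=-40

((0, 0, 2, 0, 0); (0, 0, 1, 1, 0); (0, 0, 1, 1, 1); (0, 1, 0, 0, 0); (0, 0, 0, 0, 1); (2, 0, 0, 0, 0))


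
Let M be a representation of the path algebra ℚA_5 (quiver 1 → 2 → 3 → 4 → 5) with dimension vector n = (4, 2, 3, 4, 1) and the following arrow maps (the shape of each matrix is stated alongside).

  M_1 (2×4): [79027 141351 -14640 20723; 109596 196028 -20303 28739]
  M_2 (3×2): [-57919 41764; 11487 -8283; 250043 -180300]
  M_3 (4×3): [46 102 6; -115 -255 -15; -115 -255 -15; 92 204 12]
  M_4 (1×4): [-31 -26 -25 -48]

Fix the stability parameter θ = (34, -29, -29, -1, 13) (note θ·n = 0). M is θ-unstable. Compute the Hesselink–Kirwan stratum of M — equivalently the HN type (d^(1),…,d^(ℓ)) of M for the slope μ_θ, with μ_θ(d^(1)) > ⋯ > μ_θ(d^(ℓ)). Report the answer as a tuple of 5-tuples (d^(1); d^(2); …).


Via rank(M_{q-1}∘⋯∘M_p): M ≅ I[1,1]^2, I[1,3], I[1,5], I[3,3], I[4,4]^3.
μ_θ-semistable layers: μ^(1)=34; μ^(2)=13; μ^(3)=-1; μ^(4)=-8; μ^(5)=-29

((2, 0, 0, 0, 0); (0, 0, 0, 0, 1); (0, 0, 0, 4, 0); (2, 2, 2, 0, 0); (0, 0, 1, 0, 0))


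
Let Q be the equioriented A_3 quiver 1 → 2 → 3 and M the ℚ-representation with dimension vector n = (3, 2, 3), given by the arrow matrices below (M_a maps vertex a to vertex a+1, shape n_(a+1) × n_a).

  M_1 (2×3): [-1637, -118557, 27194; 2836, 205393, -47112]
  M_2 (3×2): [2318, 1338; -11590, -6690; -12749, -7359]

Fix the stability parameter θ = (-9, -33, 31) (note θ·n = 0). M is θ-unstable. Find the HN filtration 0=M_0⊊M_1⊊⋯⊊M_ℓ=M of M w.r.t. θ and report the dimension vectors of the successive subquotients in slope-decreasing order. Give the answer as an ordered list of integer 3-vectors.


Via rank(M_{q-1}∘⋯∘M_p): M ≅ I[1,1], I[1,2], I[1,3], I[3,3]^2.
μ_θ-semistable layers: μ^(1)=31; μ^(2)=-9; μ^(3)=-21

((0, 0, 3); (1, 0, 0); (2, 2, 0))


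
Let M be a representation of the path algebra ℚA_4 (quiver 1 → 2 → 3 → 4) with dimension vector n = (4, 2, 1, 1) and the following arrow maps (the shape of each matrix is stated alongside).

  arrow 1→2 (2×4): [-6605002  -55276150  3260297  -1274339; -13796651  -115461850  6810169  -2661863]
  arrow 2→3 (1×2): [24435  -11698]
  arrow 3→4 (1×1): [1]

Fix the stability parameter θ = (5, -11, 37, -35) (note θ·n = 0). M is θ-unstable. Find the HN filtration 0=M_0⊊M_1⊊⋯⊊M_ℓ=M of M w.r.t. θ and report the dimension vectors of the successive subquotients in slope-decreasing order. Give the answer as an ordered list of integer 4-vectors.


Interval decomposition of M: I[1,1]^2, I[1,2], I[1,4].
HN type (ℓ=3): μ^(1)=5; μ^(2)=1; μ^(3)=-3

((2, 0, 0, 0); (0, 0, 1, 1); (2, 2, 0, 0))


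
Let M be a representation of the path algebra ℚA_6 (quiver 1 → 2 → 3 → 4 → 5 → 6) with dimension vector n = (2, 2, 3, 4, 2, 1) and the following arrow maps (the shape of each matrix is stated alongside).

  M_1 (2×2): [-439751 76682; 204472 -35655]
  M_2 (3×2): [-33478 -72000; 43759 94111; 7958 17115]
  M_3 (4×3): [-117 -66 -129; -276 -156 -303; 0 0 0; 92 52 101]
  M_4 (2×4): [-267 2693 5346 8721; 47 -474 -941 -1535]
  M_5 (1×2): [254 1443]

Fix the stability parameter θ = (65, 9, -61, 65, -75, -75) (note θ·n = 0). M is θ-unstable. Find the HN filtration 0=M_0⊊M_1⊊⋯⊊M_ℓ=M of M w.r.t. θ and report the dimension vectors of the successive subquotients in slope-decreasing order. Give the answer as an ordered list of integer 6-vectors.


Barcode: M ≅ I[1,3], I[1,5], I[3,6], I[4,4]^2. HN layers by μ_θ (5 steps, strictly decreasing):
  μ^(1)=65; μ^(2)=13/3; μ^(3)=3/5; μ^(4)=-85/3; μ^(5)=-61

((0, 0, 0, 2, 0, 0); (1, 1, 1, 0, 0, 0); (1, 1, 1, 1, 1, 0); (0, 0, 0, 1, 1, 1); (0, 0, 1, 0, 0, 0))


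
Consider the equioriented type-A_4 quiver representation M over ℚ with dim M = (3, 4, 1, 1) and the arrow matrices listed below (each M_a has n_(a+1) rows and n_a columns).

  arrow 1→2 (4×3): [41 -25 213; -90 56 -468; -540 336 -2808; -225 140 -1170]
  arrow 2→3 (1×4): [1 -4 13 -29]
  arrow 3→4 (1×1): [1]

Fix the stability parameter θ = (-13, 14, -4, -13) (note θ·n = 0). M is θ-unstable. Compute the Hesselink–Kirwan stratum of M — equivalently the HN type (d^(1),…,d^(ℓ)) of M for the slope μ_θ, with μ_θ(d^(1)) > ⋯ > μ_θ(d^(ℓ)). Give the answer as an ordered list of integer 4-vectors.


Barcode: M ≅ I[1,1], I[1,2], I[1,4], I[2,2]^2. HN layers by μ_θ (3 steps, strictly decreasing):
  μ^(1)=14; μ^(2)=-1; μ^(3)=-13

((0, 3, 0, 0); (0, 1, 1, 1); (3, 0, 0, 0))


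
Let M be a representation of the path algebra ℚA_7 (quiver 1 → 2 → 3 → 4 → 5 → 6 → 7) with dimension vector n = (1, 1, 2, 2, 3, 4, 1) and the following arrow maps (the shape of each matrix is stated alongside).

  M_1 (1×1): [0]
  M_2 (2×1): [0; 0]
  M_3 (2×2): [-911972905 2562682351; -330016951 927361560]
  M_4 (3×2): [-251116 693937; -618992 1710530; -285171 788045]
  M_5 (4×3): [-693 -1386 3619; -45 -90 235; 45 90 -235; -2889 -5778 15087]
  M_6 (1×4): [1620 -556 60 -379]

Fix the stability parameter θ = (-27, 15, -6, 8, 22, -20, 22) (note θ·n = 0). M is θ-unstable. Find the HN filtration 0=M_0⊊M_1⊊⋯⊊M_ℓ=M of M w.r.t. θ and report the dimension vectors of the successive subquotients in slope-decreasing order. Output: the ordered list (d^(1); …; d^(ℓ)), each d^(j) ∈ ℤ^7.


Barcode: M ≅ I[1,1], I[2,2], I[3,5], I[3,7], I[5,5], I[6,6]^3. HN layers by μ_θ (7 steps, strictly decreasing):
  μ^(1)=22; μ^(2)=15; μ^(3)=8; μ^(4)=10/3; μ^(5)=-6; μ^(6)=-20; μ^(7)=-27

((0, 0, 0, 0, 2, 0, 1); (0, 1, 0, 0, 0, 0, 0); (0, 0, 0, 1, 0, 0, 0); (0, 0, 0, 1, 1, 1, 0); (0, 0, 2, 0, 0, 0, 0); (0, 0, 0, 0, 0, 3, 0); (1, 0, 0, 0, 0, 0, 0))


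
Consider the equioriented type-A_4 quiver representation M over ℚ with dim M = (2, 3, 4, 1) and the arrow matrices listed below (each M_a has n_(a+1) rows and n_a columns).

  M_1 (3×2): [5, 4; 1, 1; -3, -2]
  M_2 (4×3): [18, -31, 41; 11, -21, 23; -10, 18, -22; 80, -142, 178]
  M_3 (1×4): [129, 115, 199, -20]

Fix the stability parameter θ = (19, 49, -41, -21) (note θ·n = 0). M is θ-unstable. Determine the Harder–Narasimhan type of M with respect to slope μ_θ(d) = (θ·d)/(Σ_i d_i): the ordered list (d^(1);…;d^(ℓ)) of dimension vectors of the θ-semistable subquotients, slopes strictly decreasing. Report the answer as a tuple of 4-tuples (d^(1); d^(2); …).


Via rank(M_{q-1}∘⋯∘M_p): M ≅ I[1,3], I[1,4], I[2,2], I[3,3]^2.
μ_θ-semistable layers: μ^(1)=49; μ^(2)=9; μ^(3)=3/2; μ^(4)=-41

((0, 1, 0, 0); (1, 1, 1, 0); (1, 1, 1, 1); (0, 0, 2, 0))


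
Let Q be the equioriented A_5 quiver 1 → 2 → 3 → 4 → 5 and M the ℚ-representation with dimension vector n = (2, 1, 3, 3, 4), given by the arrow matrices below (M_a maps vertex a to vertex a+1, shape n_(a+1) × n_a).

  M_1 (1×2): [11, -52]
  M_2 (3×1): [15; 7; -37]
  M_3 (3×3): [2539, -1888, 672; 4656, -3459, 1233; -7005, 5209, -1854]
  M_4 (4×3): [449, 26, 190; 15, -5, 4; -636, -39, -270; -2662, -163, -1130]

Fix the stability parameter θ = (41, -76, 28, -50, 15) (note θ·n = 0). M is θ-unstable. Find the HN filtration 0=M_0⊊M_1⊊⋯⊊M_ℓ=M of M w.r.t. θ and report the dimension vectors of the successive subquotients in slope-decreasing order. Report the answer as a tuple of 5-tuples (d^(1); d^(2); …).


Interval decomposition of M: I[1,1], I[1,5], I[3,4], I[3,5], I[5,5]^2.
HN type (ℓ=4): μ^(1)=41; μ^(2)=15; μ^(3)=-11; μ^(4)=-35/2

((1, 0, 0, 0, 0); (0, 0, 0, 0, 4); (0, 0, 3, 3, 0); (1, 1, 0, 0, 0))


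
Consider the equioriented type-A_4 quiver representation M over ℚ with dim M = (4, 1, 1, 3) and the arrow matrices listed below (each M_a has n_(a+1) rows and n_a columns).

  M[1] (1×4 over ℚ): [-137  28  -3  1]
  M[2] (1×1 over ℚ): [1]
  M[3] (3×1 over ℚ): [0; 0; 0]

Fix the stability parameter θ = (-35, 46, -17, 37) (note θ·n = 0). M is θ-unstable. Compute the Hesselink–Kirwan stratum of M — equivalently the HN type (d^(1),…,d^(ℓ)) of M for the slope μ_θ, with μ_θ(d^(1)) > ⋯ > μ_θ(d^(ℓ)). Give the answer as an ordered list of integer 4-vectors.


Barcode: M ≅ I[1,1]^3, I[1,3], I[4,4]^3. HN layers by μ_θ (3 steps, strictly decreasing):
  μ^(1)=37; μ^(2)=29/2; μ^(3)=-35

((0, 0, 0, 3); (0, 1, 1, 0); (4, 0, 0, 0))


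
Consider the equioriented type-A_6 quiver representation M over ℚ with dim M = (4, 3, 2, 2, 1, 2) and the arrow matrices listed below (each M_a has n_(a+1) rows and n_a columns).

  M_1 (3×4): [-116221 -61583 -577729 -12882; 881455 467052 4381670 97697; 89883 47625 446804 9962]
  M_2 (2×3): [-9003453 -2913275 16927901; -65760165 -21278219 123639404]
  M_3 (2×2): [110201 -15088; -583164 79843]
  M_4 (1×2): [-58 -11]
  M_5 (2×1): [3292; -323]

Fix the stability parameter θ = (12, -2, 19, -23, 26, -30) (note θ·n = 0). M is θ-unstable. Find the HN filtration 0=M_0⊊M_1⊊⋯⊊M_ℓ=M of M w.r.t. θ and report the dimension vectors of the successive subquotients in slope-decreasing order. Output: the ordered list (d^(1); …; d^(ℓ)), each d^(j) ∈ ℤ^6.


Via rank(M_{q-1}∘⋯∘M_p): M ≅ I[1,1], I[1,2], I[1,4], I[1,6], I[6,6].
μ_θ-semistable layers: μ^(1)=12; μ^(2)=5; μ^(3)=3/2; μ^(4)=1/3; μ^(5)=-30

((1, 0, 0, 0, 0, 0); (1, 1, 0, 0, 0, 0); (1, 1, 1, 1, 0, 0); (1, 1, 1, 1, 1, 1); (0, 0, 0, 0, 0, 1))


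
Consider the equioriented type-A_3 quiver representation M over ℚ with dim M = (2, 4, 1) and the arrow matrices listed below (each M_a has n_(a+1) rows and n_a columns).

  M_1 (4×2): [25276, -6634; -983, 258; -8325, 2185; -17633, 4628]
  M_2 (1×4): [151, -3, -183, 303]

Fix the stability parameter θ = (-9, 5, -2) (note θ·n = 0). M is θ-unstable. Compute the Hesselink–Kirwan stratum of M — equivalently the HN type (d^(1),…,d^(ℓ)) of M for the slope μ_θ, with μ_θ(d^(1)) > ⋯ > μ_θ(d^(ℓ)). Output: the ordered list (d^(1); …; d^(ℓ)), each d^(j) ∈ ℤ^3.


Via rank(M_{q-1}∘⋯∘M_p): M ≅ I[1,2], I[1,3], I[2,2]^2.
μ_θ-semistable layers: μ^(1)=5; μ^(2)=3/2; μ^(3)=-9

((0, 3, 0); (0, 1, 1); (2, 0, 0))


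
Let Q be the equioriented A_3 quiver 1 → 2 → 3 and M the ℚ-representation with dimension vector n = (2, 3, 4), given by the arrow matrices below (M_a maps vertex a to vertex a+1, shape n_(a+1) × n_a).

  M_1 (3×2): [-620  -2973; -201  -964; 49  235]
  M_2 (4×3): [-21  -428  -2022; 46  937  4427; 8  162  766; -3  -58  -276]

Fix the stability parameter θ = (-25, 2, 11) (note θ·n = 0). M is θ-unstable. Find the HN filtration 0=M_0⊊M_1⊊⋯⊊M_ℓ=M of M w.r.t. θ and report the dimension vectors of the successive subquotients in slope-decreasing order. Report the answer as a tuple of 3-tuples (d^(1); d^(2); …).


Via rank(M_{q-1}∘⋯∘M_p): M ≅ I[1,2], I[1,3], I[2,3], I[3,3]^2.
μ_θ-semistable layers: μ^(1)=11; μ^(2)=2; μ^(3)=-25

((0, 0, 4); (0, 3, 0); (2, 0, 0))


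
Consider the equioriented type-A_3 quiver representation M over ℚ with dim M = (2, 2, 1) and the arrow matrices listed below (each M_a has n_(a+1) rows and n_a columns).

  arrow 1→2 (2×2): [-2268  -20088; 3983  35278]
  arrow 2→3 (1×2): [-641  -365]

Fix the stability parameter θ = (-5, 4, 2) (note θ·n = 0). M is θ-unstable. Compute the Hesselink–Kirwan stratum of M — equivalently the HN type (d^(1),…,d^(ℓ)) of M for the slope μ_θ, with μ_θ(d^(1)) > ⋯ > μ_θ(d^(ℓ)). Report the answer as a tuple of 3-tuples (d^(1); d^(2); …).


Via rank(M_{q-1}∘⋯∘M_p): M ≅ I[1,1], I[1,3], I[2,2].
μ_θ-semistable layers: μ^(1)=4; μ^(2)=3; μ^(3)=-5

((0, 1, 0); (0, 1, 1); (2, 0, 0))


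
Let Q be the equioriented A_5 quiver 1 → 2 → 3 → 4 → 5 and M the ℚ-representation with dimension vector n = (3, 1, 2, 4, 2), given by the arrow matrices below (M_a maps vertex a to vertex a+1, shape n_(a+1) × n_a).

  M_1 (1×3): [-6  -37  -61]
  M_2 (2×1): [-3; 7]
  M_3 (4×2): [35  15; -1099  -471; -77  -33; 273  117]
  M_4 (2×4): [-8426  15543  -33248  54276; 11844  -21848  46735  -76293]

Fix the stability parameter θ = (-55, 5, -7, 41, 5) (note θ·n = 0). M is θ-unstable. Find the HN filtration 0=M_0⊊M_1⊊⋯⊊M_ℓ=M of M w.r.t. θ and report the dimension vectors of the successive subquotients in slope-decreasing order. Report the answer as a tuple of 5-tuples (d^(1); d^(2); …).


Interval decomposition of M: I[1,1]^2, I[1,3], I[3,5], I[4,4]^2, I[4,5].
HN type (ℓ=5): μ^(1)=41; μ^(2)=23; μ^(3)=-1; μ^(4)=-7; μ^(5)=-55

((0, 0, 0, 2, 0); (0, 0, 0, 2, 2); (0, 1, 1, 0, 0); (0, 0, 1, 0, 0); (3, 0, 0, 0, 0))


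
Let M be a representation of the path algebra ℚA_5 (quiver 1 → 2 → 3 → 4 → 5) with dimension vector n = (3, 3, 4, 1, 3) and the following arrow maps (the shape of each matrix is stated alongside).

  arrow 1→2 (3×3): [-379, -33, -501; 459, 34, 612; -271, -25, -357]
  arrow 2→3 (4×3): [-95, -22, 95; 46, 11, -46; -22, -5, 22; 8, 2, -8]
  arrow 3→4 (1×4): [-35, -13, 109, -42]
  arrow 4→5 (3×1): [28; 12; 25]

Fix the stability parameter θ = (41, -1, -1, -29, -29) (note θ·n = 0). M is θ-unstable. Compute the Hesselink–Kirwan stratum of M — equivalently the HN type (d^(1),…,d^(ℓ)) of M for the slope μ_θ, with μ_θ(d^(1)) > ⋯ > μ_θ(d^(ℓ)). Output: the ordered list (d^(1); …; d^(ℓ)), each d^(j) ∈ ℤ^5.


Interval decomposition of M: I[1,1], I[1,2], I[1,5], I[2,3], I[3,3]^2, I[5,5]^2.
HN type (ℓ=5): μ^(1)=41; μ^(2)=20; μ^(3)=-1; μ^(4)=-19/5; μ^(5)=-29

((1, 0, 0, 0, 0); (1, 1, 0, 0, 0); (0, 1, 3, 0, 0); (1, 1, 1, 1, 1); (0, 0, 0, 0, 2))


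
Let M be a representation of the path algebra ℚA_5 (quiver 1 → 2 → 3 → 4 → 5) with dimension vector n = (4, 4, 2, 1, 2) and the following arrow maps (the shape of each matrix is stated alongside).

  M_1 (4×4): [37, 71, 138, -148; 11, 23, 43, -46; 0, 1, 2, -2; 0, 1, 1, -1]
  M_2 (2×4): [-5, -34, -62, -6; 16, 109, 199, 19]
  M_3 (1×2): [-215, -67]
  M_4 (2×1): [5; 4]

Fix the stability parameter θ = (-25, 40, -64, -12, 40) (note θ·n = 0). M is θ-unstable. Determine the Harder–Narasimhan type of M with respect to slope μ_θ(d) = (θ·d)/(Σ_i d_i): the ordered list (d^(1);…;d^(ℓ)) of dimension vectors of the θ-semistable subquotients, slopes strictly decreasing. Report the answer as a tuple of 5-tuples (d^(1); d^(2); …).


Barcode: M ≅ I[1,2]^2, I[1,3], I[1,5], I[5,5]. HN layers by μ_θ (3 steps, strictly decreasing):
  μ^(1)=40; μ^(2)=-12; μ^(3)=-25

((0, 2, 0, 0, 2); (0, 2, 2, 1, 0); (4, 0, 0, 0, 0))


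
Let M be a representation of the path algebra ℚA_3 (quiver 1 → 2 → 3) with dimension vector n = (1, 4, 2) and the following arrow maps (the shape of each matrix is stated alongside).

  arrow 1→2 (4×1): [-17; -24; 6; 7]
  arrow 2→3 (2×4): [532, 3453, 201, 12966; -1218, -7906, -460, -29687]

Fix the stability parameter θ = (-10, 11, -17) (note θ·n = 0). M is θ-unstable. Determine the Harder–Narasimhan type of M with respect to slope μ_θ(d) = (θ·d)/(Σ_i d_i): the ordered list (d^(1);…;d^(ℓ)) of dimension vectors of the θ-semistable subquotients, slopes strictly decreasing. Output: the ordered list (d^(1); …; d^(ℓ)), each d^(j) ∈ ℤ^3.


Barcode: M ≅ I[1,3], I[2,2]^2, I[2,3]. HN layers by μ_θ (3 steps, strictly decreasing):
  μ^(1)=11; μ^(2)=-3; μ^(3)=-10

((0, 2, 0); (0, 2, 2); (1, 0, 0))


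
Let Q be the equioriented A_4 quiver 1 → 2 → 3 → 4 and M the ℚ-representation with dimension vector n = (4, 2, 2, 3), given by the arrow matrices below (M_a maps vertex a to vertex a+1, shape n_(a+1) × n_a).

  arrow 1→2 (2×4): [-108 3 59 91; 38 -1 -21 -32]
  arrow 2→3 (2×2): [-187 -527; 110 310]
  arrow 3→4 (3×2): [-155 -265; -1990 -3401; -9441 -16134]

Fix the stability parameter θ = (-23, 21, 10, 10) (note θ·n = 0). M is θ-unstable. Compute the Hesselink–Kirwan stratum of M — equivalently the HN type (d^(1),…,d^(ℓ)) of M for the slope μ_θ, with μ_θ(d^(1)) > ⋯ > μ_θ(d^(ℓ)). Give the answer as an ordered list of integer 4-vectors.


Barcode: M ≅ I[1,1]^2, I[1,2], I[1,4], I[3,4], I[4,4]. HN layers by μ_θ (4 steps, strictly decreasing):
  μ^(1)=21; μ^(2)=41/3; μ^(3)=10; μ^(4)=-23

((0, 1, 0, 0); (0, 1, 1, 1); (0, 0, 1, 2); (4, 0, 0, 0))


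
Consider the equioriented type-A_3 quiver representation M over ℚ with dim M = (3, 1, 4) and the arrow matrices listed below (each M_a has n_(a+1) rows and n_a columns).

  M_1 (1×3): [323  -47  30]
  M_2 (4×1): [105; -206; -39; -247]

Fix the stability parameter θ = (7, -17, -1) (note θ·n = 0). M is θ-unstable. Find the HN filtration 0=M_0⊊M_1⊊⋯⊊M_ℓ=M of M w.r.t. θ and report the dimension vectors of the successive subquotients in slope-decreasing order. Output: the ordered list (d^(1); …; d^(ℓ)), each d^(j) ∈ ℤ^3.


Via rank(M_{q-1}∘⋯∘M_p): M ≅ I[1,1]^2, I[1,3], I[3,3]^3.
μ_θ-semistable layers: μ^(1)=7; μ^(2)=-1; μ^(3)=-5

((2, 0, 0); (0, 0, 4); (1, 1, 0))


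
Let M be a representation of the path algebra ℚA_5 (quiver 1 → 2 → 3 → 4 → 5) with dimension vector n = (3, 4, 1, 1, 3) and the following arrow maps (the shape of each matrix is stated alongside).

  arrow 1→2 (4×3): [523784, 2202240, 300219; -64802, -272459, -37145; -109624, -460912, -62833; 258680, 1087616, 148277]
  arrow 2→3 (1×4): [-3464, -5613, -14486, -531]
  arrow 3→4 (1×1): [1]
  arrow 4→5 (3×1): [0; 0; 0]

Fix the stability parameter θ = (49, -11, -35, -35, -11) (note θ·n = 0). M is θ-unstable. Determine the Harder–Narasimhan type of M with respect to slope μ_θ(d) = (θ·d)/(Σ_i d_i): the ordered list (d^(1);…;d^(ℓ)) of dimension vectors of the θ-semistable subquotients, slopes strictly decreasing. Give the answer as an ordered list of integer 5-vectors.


Via rank(M_{q-1}∘⋯∘M_p): M ≅ I[1,1], I[1,2], I[1,4], I[2,2]^2, I[5,5]^3.
μ_θ-semistable layers: μ^(1)=49; μ^(2)=19; μ^(3)=-8; μ^(4)=-11

((1, 0, 0, 0, 0); (1, 1, 0, 0, 0); (1, 1, 1, 1, 0); (0, 2, 0, 0, 3))


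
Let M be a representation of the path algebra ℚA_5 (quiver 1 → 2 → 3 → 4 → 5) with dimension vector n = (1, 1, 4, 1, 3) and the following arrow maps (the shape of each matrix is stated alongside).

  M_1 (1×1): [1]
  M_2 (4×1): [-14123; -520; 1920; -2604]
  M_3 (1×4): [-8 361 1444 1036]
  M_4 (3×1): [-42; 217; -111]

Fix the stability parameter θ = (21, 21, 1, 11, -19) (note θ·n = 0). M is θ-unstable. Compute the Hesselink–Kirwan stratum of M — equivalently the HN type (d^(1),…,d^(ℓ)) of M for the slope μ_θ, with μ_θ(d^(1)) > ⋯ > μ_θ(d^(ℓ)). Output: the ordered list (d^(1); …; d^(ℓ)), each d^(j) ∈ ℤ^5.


Via rank(M_{q-1}∘⋯∘M_p): M ≅ I[1,3], I[3,3]^2, I[3,5], I[5,5]^2.
μ_θ-semistable layers: μ^(1)=43/3; μ^(2)=1; μ^(3)=-7/3; μ^(4)=-19

((1, 1, 1, 0, 0); (0, 0, 2, 0, 0); (0, 0, 1, 1, 1); (0, 0, 0, 0, 2))


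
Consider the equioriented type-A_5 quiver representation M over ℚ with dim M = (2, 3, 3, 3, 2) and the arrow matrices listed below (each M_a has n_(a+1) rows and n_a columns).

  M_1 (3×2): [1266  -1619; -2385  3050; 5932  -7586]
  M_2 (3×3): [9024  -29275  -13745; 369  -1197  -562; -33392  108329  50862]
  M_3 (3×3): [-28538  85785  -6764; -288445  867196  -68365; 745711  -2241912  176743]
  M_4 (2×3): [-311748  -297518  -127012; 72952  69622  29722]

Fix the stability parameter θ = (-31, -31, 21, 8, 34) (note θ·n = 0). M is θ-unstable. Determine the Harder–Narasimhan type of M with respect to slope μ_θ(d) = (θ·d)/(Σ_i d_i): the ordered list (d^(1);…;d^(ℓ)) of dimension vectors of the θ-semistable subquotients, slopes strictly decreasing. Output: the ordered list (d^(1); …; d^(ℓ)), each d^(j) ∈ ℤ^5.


Interval decomposition of M: I[1,3], I[1,4], I[2,5], I[4,5].
HN type (ℓ=5): μ^(1)=34; μ^(2)=21; μ^(3)=29/2; μ^(4)=8; μ^(5)=-31

((0, 0, 0, 0, 2); (0, 0, 1, 0, 0); (0, 0, 2, 2, 0); (0, 0, 0, 1, 0); (2, 3, 0, 0, 0))


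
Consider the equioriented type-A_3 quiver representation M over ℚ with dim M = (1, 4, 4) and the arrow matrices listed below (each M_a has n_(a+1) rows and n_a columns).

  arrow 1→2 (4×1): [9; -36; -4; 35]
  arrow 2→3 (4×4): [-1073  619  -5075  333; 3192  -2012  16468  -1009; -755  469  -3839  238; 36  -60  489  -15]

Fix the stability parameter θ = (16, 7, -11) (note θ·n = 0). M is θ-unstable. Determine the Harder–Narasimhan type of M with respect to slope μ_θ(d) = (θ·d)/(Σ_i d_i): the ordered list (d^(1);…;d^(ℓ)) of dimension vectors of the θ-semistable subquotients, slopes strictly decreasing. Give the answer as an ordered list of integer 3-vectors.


Interval decomposition of M: I[1,3], I[2,2], I[2,3]^2, I[3,3].
HN type (ℓ=4): μ^(1)=7; μ^(2)=4; μ^(3)=-2; μ^(4)=-11

((0, 1, 0); (1, 1, 1); (0, 2, 2); (0, 0, 1))


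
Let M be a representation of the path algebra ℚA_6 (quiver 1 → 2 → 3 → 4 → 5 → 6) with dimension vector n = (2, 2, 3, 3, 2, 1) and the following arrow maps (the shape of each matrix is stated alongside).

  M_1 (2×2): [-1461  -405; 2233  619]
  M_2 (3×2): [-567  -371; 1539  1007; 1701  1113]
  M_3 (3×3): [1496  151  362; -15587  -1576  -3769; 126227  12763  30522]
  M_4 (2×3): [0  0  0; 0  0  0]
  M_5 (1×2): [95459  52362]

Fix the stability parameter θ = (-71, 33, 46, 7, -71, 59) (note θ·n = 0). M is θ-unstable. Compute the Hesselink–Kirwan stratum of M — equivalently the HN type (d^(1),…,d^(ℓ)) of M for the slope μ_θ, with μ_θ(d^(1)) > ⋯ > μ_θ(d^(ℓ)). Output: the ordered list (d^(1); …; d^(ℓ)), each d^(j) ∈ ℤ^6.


Via rank(M_{q-1}∘⋯∘M_p): M ≅ I[1,2], I[1,4], I[3,4]^2, I[5,5], I[5,6].
μ_θ-semistable layers: μ^(1)=59; μ^(2)=33; μ^(3)=86/3; μ^(4)=53/2; μ^(5)=-71

((0, 0, 0, 0, 0, 1); (0, 1, 0, 0, 0, 0); (0, 1, 1, 1, 0, 0); (0, 0, 2, 2, 0, 0); (2, 0, 0, 0, 2, 0))


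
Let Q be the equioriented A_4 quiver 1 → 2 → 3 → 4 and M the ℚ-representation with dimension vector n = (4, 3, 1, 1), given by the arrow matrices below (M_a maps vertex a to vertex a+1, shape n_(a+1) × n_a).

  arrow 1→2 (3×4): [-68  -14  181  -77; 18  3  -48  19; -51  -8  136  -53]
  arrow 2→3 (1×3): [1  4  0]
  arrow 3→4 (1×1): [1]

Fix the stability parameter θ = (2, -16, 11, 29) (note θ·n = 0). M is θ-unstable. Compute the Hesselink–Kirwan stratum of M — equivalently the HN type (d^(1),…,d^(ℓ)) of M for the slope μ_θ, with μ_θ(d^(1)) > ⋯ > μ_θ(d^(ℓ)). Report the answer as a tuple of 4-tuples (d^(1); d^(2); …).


Barcode: M ≅ I[1,1], I[1,2]^2, I[1,4]. HN layers by μ_θ (4 steps, strictly decreasing):
  μ^(1)=29; μ^(2)=11; μ^(3)=2; μ^(4)=-7

((0, 0, 0, 1); (0, 0, 1, 0); (1, 0, 0, 0); (3, 3, 0, 0))


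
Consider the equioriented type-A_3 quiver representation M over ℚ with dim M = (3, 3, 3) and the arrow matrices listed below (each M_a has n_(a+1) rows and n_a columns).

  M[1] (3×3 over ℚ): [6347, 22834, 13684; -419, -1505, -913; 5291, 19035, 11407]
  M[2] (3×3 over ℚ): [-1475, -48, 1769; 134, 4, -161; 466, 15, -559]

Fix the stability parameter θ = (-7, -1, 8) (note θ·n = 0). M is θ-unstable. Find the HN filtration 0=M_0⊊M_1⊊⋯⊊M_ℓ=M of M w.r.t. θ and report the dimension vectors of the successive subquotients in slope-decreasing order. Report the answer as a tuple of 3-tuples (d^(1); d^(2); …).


Interval decomposition of M: I[1,1], I[1,3]^2, I[2,3].
HN type (ℓ=3): μ^(1)=8; μ^(2)=-1; μ^(3)=-7

((0, 0, 3); (0, 3, 0); (3, 0, 0))


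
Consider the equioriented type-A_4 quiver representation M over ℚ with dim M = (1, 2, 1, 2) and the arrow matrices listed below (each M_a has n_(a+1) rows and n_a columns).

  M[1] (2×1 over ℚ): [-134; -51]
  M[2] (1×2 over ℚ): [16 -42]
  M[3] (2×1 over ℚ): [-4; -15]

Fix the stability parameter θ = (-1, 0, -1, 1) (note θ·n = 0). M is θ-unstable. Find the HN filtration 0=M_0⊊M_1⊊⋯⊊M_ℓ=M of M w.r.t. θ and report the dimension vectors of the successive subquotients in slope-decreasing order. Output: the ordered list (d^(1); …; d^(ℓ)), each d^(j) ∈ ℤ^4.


Interval decomposition of M: I[1,4], I[2,2], I[4,4].
HN type (ℓ=4): μ^(1)=1; μ^(2)=0; μ^(3)=-1/2; μ^(4)=-1

((0, 0, 0, 2); (0, 1, 0, 0); (0, 1, 1, 0); (1, 0, 0, 0))


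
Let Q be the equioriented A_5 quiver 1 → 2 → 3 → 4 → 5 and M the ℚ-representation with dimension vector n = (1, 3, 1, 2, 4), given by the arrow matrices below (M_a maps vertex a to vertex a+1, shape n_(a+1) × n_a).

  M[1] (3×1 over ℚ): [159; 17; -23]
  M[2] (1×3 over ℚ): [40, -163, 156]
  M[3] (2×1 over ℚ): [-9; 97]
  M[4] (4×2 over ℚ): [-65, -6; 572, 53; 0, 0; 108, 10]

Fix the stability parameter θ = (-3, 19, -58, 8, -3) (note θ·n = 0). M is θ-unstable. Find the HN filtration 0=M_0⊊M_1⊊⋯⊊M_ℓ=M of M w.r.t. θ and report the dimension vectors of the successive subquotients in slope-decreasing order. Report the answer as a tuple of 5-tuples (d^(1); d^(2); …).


Interval decomposition of M: I[1,5], I[2,2]^2, I[4,5], I[5,5]^2.
HN type (ℓ=4): μ^(1)=19; μ^(2)=5/2; μ^(3)=-3; μ^(4)=-14

((0, 2, 0, 0, 0); (0, 0, 0, 2, 2); (0, 0, 0, 0, 2); (1, 1, 1, 0, 0))


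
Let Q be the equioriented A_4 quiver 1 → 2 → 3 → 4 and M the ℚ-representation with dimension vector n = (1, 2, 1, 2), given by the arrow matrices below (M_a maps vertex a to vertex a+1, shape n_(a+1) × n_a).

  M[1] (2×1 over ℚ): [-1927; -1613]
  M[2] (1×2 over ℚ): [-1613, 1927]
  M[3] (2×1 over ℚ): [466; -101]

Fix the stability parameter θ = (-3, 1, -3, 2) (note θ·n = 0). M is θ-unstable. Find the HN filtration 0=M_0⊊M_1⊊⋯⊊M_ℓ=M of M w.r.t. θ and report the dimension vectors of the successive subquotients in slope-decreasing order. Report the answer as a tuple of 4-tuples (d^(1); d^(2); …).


Interval decomposition of M: I[1,2], I[2,4], I[4,4].
HN type (ℓ=4): μ^(1)=2; μ^(2)=1; μ^(3)=-1; μ^(4)=-3

((0, 0, 0, 2); (0, 1, 0, 0); (0, 1, 1, 0); (1, 0, 0, 0))


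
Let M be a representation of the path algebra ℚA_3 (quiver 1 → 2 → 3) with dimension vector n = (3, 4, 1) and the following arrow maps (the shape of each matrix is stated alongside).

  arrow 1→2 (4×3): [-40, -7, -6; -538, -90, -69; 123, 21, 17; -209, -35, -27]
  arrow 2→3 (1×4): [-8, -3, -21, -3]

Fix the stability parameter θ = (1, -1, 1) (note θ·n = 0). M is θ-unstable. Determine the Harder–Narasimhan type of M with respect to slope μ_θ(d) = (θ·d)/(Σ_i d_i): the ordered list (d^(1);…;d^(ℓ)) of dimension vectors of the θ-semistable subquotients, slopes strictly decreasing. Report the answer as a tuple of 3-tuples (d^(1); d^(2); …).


Via rank(M_{q-1}∘⋯∘M_p): M ≅ I[1,2]^2, I[1,3], I[2,2].
μ_θ-semistable layers: μ^(1)=1; μ^(2)=0; μ^(3)=-1

((0, 0, 1); (3, 3, 0); (0, 1, 0))


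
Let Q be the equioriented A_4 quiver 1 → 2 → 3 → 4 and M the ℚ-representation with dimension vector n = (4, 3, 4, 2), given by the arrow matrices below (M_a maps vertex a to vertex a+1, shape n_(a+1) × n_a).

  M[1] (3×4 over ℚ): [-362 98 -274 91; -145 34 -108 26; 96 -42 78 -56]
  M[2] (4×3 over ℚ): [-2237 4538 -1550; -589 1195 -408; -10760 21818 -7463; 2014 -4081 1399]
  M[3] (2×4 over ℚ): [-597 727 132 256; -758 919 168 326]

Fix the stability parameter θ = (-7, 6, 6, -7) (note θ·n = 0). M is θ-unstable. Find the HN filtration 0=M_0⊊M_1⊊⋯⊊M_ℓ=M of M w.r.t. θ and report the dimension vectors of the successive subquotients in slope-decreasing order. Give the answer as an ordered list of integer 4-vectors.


Via rank(M_{q-1}∘⋯∘M_p): M ≅ I[1,1], I[1,3], I[1,4]^2, I[3,3].
μ_θ-semistable layers: μ^(1)=6; μ^(2)=5/3; μ^(3)=-7

((0, 1, 2, 0); (0, 2, 2, 2); (4, 0, 0, 0))


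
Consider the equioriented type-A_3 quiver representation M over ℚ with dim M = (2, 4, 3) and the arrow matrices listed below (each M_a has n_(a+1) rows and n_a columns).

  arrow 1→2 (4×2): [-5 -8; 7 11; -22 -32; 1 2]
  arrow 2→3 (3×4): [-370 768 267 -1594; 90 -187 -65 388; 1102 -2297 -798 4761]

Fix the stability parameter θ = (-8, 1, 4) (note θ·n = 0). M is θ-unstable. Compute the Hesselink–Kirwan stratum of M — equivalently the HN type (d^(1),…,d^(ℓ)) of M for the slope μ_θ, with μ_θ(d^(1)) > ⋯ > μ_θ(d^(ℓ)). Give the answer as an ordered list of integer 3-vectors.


Interval decomposition of M: I[1,3]^2, I[2,2], I[2,3].
HN type (ℓ=3): μ^(1)=4; μ^(2)=1; μ^(3)=-8

((0, 0, 3); (0, 4, 0); (2, 0, 0))


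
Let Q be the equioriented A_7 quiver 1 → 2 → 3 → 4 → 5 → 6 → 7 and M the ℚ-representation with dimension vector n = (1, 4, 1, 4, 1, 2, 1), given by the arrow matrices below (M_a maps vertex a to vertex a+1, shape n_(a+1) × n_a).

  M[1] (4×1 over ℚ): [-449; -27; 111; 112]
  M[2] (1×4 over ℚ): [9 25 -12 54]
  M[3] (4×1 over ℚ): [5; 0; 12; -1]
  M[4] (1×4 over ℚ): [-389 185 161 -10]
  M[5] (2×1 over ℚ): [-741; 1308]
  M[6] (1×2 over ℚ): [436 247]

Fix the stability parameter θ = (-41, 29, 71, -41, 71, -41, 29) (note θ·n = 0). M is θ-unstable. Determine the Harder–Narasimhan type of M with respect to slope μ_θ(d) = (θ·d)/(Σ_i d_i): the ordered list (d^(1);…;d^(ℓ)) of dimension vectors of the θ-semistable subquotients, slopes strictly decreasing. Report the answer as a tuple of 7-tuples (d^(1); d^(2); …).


Barcode: M ≅ I[1,2], I[2,2]^2, I[2,6], I[4,4]^3, I[6,7]. HN layers by μ_θ (3 steps, strictly decreasing):
  μ^(1)=29; μ^(2)=89/5; μ^(3)=-41

((0, 3, 0, 0, 0, 0, 1); (0, 1, 1, 1, 1, 1, 0); (1, 0, 0, 3, 0, 1, 0))
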